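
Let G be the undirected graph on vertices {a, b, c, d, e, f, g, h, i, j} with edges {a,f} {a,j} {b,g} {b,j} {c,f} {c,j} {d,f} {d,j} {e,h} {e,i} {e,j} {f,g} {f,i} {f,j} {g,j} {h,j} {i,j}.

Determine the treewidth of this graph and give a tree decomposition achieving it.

Each bag holds 3 vertices, so the decomposition has width 2, which upper-bounds the treewidth. Conversely, {e, h, j} is a clique of size 3, and the vertices of any clique must share a bag in every tree decomposition; so some bag has ≥ 3 vertices and tw(G) ≥ 2. Combining the bounds, tw(G) = 2.

Treewidth 2.
One such decomposition:
Bags: B1 = {e, i, j}  B2 = {f, i, j}  B3 = {f, g, j}  B4 = {a, f, j}  B5 = {e, h, j}  B6 = {b, g, j}  B7 = {c, f, j}  B8 = {d, f, j}
Tree: B1–B2, B2–B3, B2–B4, B1–B5, B3–B6, B2–B7, B2–B8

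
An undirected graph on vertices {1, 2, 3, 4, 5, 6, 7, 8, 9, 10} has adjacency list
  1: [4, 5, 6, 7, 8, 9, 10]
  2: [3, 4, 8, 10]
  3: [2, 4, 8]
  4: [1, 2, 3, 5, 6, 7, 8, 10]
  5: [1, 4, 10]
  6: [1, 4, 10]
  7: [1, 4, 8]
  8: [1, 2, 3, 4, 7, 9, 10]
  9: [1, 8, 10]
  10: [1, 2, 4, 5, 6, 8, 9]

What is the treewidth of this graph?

3

A width-3 tree decomposition is:
Bags: B1 = {2, 4, 8, 10}  B2 = {1, 4, 8, 10}  B3 = {1, 4, 6, 10}  B4 = {2, 3, 4, 8}  B5 = {1, 4, 5, 10}  B6 = {1, 8, 9, 10}  B7 = {1, 4, 7, 8}
Tree: B1–B2, B2–B3, B1–B4, B2–B5, B2–B6, B2–B7
Each bag holds 4 vertices, so the decomposition has width 3, which upper-bounds the treewidth. Conversely, {1, 8, 9, 10} is a clique of size 4, and the vertices of any clique must share a bag in every tree decomposition; so some bag has ≥ 4 vertices and tw(G) ≥ 3. Combining the bounds, tw(G) = 3.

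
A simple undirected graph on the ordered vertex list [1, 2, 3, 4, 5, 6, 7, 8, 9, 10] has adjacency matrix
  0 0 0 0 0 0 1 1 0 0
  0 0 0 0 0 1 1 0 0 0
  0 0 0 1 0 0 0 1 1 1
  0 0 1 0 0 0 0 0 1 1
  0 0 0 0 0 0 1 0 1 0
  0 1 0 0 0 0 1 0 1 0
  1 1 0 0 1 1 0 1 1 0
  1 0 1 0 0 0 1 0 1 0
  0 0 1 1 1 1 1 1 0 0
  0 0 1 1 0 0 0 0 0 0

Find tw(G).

2

A width-2 tree decomposition is:
Bags: B1 = {3, 8, 9}  B2 = {7, 8, 9}  B3 = {3, 4, 9}  B4 = {6, 7, 9}  B5 = {1, 7, 8}  B6 = {3, 4, 10}  B7 = {5, 7, 9}  B8 = {2, 6, 7}
Tree: B1–B2, B1–B3, B2–B4, B2–B5, B3–B6, B2–B7, B4–B8
Every bag has size at most 3, so the width is 3 − 1 = 2 and tw(G) ≤ 2. On the other hand G contains the 3-clique {3, 4, 10}. A clique must lie in a single bag of any decomposition, so no decomposition can have width below 2. Therefore the treewidth is 2.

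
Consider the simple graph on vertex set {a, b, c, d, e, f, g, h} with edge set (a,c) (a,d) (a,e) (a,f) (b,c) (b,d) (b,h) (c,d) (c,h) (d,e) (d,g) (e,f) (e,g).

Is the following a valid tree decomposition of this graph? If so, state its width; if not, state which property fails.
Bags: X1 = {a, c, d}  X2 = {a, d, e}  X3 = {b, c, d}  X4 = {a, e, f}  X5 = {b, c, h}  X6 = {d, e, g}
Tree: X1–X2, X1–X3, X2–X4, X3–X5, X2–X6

Vertex coverage: the bags together contain {a, b, c, d, e, f, g, h}, the full vertex set. Edge coverage: each edge of G has both endpoints in at least one bag. Running intersection: for every vertex, the bags containing it form a connected subtree. All three properties hold, so this is a valid tree decomposition of width max|bag| − 1 = 2, and hence tw(G) ≤ 2.

Yes; width 2.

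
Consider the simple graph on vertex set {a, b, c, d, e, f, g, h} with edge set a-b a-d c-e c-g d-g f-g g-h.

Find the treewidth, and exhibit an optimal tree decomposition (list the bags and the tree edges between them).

Each bag holds 2 vertices, so the decomposition has width 1, which upper-bounds the treewidth. Since G has at least one edge (e.g. g–d), it is not an edgeless graph, so tw(G) ≥ 1. Hence tw(G) = 1 exactly.

Treewidth 1.
One such decomposition:
Bags: B1 = {d, g}  B2 = {a, d}  B3 = {c, g}  B4 = {g, h}  B5 = {c, e}  B6 = {a, b}  B7 = {f, g}
Tree: B1–B2, B1–B3, B1–B4, B3–B5, B2–B6, B3–B7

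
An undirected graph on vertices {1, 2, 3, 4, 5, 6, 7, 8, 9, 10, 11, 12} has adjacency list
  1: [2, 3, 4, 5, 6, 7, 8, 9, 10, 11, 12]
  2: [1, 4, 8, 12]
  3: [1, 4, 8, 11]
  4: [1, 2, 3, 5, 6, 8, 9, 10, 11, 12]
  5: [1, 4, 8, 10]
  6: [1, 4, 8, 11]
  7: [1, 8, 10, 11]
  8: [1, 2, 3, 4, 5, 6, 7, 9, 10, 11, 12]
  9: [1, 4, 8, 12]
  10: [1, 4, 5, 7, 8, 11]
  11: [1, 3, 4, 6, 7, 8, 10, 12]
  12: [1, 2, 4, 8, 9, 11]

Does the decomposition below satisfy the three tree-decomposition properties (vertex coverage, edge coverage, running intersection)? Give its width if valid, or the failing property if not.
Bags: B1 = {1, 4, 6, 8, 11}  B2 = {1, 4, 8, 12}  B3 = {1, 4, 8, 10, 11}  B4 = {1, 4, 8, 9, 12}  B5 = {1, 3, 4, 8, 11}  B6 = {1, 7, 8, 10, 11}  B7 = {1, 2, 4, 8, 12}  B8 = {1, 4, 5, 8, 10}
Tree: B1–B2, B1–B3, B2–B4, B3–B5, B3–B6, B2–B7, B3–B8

No — edge (11,12) lies in no bag.

A tree decomposition must satisfy three properties: every vertex lies in some bag; for every edge, both endpoints lie together in some bag; and for every vertex, the bags containing it form a connected subtree. Here edge (11,12) lies in no bag, so the decomposition is invalid.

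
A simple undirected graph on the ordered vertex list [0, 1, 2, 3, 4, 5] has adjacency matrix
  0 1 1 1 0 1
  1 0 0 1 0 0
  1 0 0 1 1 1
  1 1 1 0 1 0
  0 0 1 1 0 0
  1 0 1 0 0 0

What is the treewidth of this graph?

2

A width-2 tree decomposition is:
Bags: B1 = {0, 2, 3}  B2 = {2, 3, 4}  B3 = {0, 1, 3}  B4 = {0, 2, 5}
Tree: B1–B2, B1–B3, B1–B4
Every bag has size at most 3, so the width is 3 − 1 = 2 and tw(G) ≤ 2. For the lower bound, the 3 vertices {0, 1, 3} are pairwise adjacent, and any tree decomposition puts a clique entirely inside one bag — forcing width ≥ 2. The upper and lower bounds meet at 2, so that is the treewidth.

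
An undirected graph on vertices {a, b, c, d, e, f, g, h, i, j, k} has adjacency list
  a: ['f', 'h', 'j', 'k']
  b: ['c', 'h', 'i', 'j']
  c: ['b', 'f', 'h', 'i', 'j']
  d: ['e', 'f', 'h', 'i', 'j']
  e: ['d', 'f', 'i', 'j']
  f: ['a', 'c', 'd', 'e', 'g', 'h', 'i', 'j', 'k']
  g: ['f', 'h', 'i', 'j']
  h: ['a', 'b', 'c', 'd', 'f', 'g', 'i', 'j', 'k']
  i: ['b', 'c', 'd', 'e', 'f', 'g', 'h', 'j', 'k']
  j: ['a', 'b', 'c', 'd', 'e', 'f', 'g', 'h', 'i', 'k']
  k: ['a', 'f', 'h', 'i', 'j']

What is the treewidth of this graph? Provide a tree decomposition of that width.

Treewidth 4.
One such decomposition:
Bags: B1 = {d, f, h, i, j}  B2 = {f, h, i, j, k}  B3 = {d, e, f, i, j}  B4 = {c, f, h, i, j}  B5 = {a, f, h, j, k}  B6 = {f, g, h, i, j}  B7 = {b, c, h, i, j}
Tree: B1–B2, B1–B3, B2–B4, B2–B5, B2–B6, B4–B7

Every bag has size at most 5, so the width is 5 − 1 = 4 and tw(G) ≤ 4. For the lower bound, the 5 vertices {d, e, f, i, j} are pairwise adjacent, and any tree decomposition puts a clique entirely inside one bag — forcing width ≥ 4. Therefore the treewidth is 4.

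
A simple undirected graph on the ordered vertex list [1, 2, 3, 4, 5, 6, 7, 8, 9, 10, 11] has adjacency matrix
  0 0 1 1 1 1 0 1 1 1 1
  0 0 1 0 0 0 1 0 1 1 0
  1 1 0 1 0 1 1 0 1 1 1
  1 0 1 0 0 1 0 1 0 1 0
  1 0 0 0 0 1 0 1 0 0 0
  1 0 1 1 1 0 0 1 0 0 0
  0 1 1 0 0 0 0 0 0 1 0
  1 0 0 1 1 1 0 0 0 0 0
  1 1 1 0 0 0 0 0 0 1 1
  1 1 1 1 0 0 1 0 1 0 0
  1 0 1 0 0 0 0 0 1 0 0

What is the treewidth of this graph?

3

A width-3 tree decomposition is:
Bags: B1 = {1, 3, 9, 10}  B2 = {2, 3, 9, 10}  B3 = {1, 3, 4, 10}  B4 = {1, 3, 4, 6}  B5 = {1, 3, 9, 11}  B6 = {1, 4, 6, 8}  B7 = {1, 5, 6, 8}  B8 = {2, 3, 7, 10}
Tree: B1–B2, B1–B3, B3–B4, B1–B5, B4–B6, B6–B7, B2–B8
Every bag has size at most 4, so the width is 4 − 1 = 3 and tw(G) ≤ 3. On the other hand G contains the 4-clique {1, 4, 6, 8}. A clique must lie in a single bag of any decomposition, so no decomposition can have width below 3. Hence tw(G) = 3 exactly.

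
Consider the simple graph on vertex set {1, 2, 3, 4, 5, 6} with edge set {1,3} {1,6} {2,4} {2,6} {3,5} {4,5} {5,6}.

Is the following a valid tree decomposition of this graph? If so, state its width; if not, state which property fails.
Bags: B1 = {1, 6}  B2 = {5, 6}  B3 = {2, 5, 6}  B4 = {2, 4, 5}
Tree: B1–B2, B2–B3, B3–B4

A tree decomposition must satisfy three properties: every vertex lies in some bag; for every edge, both endpoints lie together in some bag; and for every vertex, the bags containing it form a connected subtree. Here vertex 3 appears in no bag, so the decomposition is invalid.

No — vertex 3 appears in no bag.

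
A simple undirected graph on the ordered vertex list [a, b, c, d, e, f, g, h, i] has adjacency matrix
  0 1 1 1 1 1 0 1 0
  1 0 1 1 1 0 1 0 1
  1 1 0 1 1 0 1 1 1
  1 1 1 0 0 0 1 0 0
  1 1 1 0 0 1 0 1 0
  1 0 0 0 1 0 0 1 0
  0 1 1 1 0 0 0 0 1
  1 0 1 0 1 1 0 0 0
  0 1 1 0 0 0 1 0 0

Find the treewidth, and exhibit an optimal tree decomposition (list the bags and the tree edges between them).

Every bag has size at most 4, so the width is 4 − 1 = 3 and tw(G) ≤ 3. Conversely, {a, c, e, h} is a clique of size 4, and the vertices of any clique must share a bag in every tree decomposition; so some bag has ≥ 4 vertices and tw(G) ≥ 3. The upper and lower bounds meet at 3, so that is the treewidth.

Treewidth 3.
One optimal decomposition is:
Bags: B1 = {b, c, d, g}  B2 = {a, b, c, d}  B3 = {a, b, c, e}  B4 = {a, c, e, h}  B5 = {b, c, g, i}  B6 = {a, e, f, h}
Tree: B1–B2, B2–B3, B3–B4, B1–B5, B4–B6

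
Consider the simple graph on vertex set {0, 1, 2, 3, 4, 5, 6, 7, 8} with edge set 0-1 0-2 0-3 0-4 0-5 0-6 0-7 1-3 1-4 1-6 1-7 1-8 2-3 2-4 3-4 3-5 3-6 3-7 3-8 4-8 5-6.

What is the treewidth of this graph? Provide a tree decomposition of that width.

Every bag has size at most 4, so the width is 4 − 1 = 3 and tw(G) ≤ 3. On the other hand G contains the 4-clique {0, 1, 3, 4}. A clique must lie in a single bag of any decomposition, so no decomposition can have width below 3. The upper and lower bounds meet at 3, so that is the treewidth.

Treewidth 3.
One optimal decomposition is:
Bags: B1 = {0, 1, 3, 4}  B2 = {0, 2, 3, 4}  B3 = {0, 1, 3, 6}  B4 = {0, 3, 5, 6}  B5 = {0, 1, 3, 7}  B6 = {1, 3, 4, 8}
Tree: B1–B2, B1–B3, B3–B4, B3–B5, B1–B6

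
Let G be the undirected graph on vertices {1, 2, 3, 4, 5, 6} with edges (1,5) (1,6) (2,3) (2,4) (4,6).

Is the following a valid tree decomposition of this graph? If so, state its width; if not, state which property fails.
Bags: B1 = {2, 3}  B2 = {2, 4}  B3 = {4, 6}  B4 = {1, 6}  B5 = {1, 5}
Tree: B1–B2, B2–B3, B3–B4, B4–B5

Vertex coverage: the bags together contain {1, 2, 3, 4, 5, 6}, the full vertex set. Edge coverage: each edge of G has both endpoints in at least one bag. Running intersection: for every vertex, the bags containing it form a connected subtree. All three properties hold, so this is a valid tree decomposition of width max|bag| − 1 = 1, and hence tw(G) ≤ 1.

Yes; width 1.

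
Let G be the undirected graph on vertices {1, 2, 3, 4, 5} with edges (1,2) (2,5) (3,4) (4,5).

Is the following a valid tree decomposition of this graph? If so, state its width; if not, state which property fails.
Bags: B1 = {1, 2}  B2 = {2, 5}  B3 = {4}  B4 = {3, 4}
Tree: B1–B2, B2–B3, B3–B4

A tree decomposition must satisfy three properties: every vertex lies in some bag; for every edge, both endpoints lie together in some bag; and for every vertex, the bags containing it form a connected subtree. Here edge (5,4) lies in no bag, so the decomposition is invalid.

No — edge (5,4) lies in no bag.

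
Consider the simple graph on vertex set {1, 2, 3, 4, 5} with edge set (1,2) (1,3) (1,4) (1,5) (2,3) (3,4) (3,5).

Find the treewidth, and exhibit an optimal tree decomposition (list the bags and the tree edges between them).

Every bag has size at most 3, so the width is 3 − 1 = 2 and tw(G) ≤ 2. For the lower bound, the 3 vertices {1, 2, 3} are pairwise adjacent, and any tree decomposition puts a clique entirely inside one bag — forcing width ≥ 2. Combining the bounds, tw(G) = 2.

Treewidth 2.
One such decomposition:
Bags: B1 = {1, 2, 3}  B2 = {1, 3, 4}  B3 = {1, 3, 5}
Tree: B1–B2, B1–B3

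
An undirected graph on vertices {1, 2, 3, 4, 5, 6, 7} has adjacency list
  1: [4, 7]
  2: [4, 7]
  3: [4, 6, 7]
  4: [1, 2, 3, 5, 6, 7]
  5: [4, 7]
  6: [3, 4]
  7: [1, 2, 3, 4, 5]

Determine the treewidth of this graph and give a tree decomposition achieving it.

The largest bag has 3 vertices, giving width 2; this decomposition certifies tw(G) ≤ 2. On the other hand G contains the 3-clique {3, 4, 6}. A clique must lie in a single bag of any decomposition, so no decomposition can have width below 2. Combining the bounds, tw(G) = 2.

Treewidth 2.
Bags: B1 = {3, 4, 7}  B2 = {2, 4, 7}  B3 = {4, 5, 7}  B4 = {1, 4, 7}  B5 = {3, 4, 6}
Tree: B1–B2, B2–B3, B1–B4, B1–B5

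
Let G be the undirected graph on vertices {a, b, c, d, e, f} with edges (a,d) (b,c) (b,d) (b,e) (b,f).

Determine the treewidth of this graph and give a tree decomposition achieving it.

The largest bag has 2 vertices, giving width 1; this decomposition certifies tw(G) ≤ 1. Any graph with an edge has treewidth ≥ 1, and G has the edge e–b. Therefore the treewidth is 1.

Treewidth 1.
One such decomposition:
Bags: B1 = {b, e}  B2 = {b, c}  B3 = {b, f}  B4 = {b, d}  B5 = {a, d}
Tree: B1–B2, B1–B3, B2–B4, B4–B5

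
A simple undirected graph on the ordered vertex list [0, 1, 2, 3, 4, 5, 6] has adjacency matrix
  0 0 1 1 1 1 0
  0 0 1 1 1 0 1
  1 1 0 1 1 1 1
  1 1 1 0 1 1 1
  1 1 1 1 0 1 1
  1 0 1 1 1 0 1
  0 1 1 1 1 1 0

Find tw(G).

4

A width-4 tree decomposition is:
Bags: B1 = {2, 3, 4, 5, 6}  B2 = {1, 2, 3, 4, 6}  B3 = {0, 2, 3, 4, 5}
Tree: B1–B2, B1–B3
The largest bag has 5 vertices, giving width 4; this decomposition certifies tw(G) ≤ 4. On the other hand G contains the 5-clique {1, 2, 3, 4, 6}. A clique must lie in a single bag of any decomposition, so no decomposition can have width below 4. Combining the bounds, tw(G) = 4.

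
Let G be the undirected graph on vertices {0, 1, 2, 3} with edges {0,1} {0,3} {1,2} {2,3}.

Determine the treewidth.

2

A width-2 tree decomposition is:
Bags: B1 = {0, 2, 3}  B2 = {0, 1, 2}
Tree: B1–B2
Each bag holds 3 vertices, so the decomposition has width 2, which upper-bounds the treewidth. For the lower bound, G contains the cycle 0–3–2–1–0, so G is not a forest; only forests have treewidth ≤ 1, hence tw(G) ≥ 2. Combining the bounds, tw(G) = 2.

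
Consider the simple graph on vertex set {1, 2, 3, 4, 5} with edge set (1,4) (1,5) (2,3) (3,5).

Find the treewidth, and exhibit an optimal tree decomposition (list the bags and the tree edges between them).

Each bag holds 2 vertices, so the decomposition has width 1, which upper-bounds the treewidth. Any graph with an edge has treewidth ≥ 1, and G has the edge 5–3. Combining the bounds, tw(G) = 1.

Treewidth 1.
One such decomposition:
Bags: B1 = {3, 5}  B2 = {1, 5}  B3 = {2, 3}  B4 = {1, 4}
Tree: B1–B2, B1–B3, B2–B4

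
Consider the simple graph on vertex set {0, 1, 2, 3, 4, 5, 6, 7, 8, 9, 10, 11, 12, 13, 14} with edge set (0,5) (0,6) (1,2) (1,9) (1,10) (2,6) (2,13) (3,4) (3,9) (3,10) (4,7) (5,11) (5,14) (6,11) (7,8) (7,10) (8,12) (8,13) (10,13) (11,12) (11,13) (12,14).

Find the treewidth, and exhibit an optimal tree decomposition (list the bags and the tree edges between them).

The largest bag has 4 vertices, giving width 3; this decomposition certifies tw(G) ≤ 3. For the lower bound: the 4 vertex sets {3,4,9}, {1}, {10}, {2,7,8,13} are disjoint, each induces a connected subgraph, and every pair is joined by at least one edge of G. Contracting each set to a single vertex therefore yields K_{4} as a minor, and since treewidth is minor-monotone, tw(G) ≥ tw(K_{4}) = 3. The upper and lower bounds meet at 3, so that is the treewidth.

Treewidth 3.
One optimal decomposition is:
Bags: B1 = {1, 3, 4, 9}  B2 = {1, 3, 4, 10}  B3 = {1, 4, 7, 10}  B4 = {1, 2, 7, 10}  B5 = {2, 7, 10, 13}  B6 = {2, 7, 8, 13}  B7 = {2, 6, 8, 13}  B8 = {6, 8, 11, 13}  B9 = {6, 8, 11, 12}  B10 = {0, 6, 11, 12}  B11 = {0, 5, 11, 12}  B12 = {0, 5, 12, 14}
Tree: B1–B2, B2–B3, B3–B4, B4–B5, B5–B6, B6–B7, B7–B8, B8–B9, B9–B10, B10–B11, B11–B12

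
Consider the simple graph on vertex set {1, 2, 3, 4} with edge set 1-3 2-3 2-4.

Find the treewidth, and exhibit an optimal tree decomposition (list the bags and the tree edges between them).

Treewidth 1.
Bags: B1 = {2, 3}  B2 = {2, 4}  B3 = {1, 3}
Tree: B1–B2, B1–B3

The largest bag has 2 vertices, giving width 1; this decomposition certifies tw(G) ≤ 1. Any graph with an edge has treewidth ≥ 1, and G has the edge 2–3. Hence tw(G) = 1 exactly.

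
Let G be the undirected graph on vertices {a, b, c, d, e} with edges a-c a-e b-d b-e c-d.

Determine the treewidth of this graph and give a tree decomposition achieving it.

Treewidth 2.
Bags: B1 = {b, c, d}  B2 = {b, c, e}  B3 = {a, c, e}
Tree: B1–B2, B2–B3

Every bag has size at most 3, so the width is 3 − 1 = 2 and tw(G) ≤ 2. For the lower bound, G contains the cycle c–d–b–e–a–c, so G is not a forest; only forests have treewidth ≤ 1, hence tw(G) ≥ 2. Hence tw(G) = 2 exactly.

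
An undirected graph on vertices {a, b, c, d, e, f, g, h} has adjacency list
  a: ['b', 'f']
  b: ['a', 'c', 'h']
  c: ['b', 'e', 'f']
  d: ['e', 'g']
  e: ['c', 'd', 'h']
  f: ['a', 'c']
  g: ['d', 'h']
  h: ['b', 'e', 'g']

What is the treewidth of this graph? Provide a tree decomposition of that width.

Every bag has size at most 3, so the width is 3 − 1 = 2 and tw(G) ≤ 2. For the lower bound, G contains the cycle g–d–e–h–g, so G is not a forest; only forests have treewidth ≤ 1, hence tw(G) ≥ 2. Hence tw(G) = 2 exactly.

Treewidth 2.
Bags: B1 = {d, g, h}  B2 = {d, e, h}  B3 = {b, e, h}  B4 = {b, c, e}  B5 = {a, b, c}  B6 = {a, c, f}
Tree: B1–B2, B2–B3, B3–B4, B4–B5, B5–B6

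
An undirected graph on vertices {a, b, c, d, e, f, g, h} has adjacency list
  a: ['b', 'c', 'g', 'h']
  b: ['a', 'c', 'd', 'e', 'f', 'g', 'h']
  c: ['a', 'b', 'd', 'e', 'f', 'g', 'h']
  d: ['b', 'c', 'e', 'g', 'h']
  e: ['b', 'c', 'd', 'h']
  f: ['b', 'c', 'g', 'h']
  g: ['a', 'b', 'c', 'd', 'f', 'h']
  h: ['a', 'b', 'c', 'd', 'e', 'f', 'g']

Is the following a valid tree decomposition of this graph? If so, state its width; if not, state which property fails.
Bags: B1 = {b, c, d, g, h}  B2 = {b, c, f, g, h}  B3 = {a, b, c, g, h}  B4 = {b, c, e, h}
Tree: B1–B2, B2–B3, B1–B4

No — edge (d,e) lies in no bag.

A tree decomposition must satisfy three properties: every vertex lies in some bag; for every edge, both endpoints lie together in some bag; and for every vertex, the bags containing it form a connected subtree. Here edge (d,e) lies in no bag, so the decomposition is invalid.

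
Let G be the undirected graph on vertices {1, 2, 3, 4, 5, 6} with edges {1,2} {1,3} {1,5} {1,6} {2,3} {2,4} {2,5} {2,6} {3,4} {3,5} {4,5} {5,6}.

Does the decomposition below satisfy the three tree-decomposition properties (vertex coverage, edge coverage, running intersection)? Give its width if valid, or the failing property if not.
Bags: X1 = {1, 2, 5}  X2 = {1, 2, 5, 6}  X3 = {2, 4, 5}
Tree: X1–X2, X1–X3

No — vertex 3 appears in no bag.

A tree decomposition must satisfy three properties: every vertex lies in some bag; for every edge, both endpoints lie together in some bag; and for every vertex, the bags containing it form a connected subtree. Here vertex 3 appears in no bag, so the decomposition is invalid.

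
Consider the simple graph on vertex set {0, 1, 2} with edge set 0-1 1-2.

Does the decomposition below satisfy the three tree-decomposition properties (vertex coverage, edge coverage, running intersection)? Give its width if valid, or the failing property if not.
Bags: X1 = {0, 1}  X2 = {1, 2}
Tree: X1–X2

Yes; width 1.

Every vertex of G appears in some bag (union = {0, 1, 2}); every edge is covered by a bag; and for each vertex v the set of bags containing v is connected in the bag tree. The decomposition is therefore valid. The largest bag has 2 vertices, so the width is 1.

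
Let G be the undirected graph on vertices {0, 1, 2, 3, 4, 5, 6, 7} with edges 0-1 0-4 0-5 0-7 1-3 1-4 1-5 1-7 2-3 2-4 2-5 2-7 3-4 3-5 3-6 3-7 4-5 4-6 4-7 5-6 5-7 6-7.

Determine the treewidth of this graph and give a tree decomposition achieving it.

The largest bag has 5 vertices, giving width 4; this decomposition certifies tw(G) ≤ 4. For the lower bound, the 5 vertices {0, 1, 4, 5, 7} are pairwise adjacent, and any tree decomposition puts a clique entirely inside one bag — forcing width ≥ 4. Combining the bounds, tw(G) = 4.

Treewidth 4.
Bags: B1 = {1, 3, 4, 5, 7}  B2 = {2, 3, 4, 5, 7}  B3 = {0, 1, 4, 5, 7}  B4 = {3, 4, 5, 6, 7}
Tree: B1–B2, B1–B3, B2–B4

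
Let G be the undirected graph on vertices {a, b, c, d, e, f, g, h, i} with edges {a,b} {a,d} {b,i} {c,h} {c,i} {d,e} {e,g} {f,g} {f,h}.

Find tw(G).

A width-2 tree decomposition is:
Bags: B1 = {a, d, e}  B2 = {a, b, e}  B3 = {b, e, i}  B4 = {c, e, i}  B5 = {c, e, h}  B6 = {e, f, h}  B7 = {e, f, g}
Tree: B1–B2, B2–B3, B3–B4, B4–B5, B5–B6, B6–B7
The largest bag has 3 vertices, giving width 2; this decomposition certifies tw(G) ≤ 2. Since e–d–a–b–i–c–h–f–g–e is a cycle in G, G is not acyclic. Forests are exactly the graphs of treewidth ≤ 1, so tw(G) ≥ 2. The upper and lower bounds meet at 2, so that is the treewidth.

2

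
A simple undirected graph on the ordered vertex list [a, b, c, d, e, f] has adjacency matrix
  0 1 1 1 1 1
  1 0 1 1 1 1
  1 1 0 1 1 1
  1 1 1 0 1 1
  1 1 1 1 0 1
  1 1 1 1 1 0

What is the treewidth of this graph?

A width-5 tree decomposition is:
Bags: B1 = {a, b, c, d, e, f}
Tree: (single bag)
A single bag containing all 6 vertices is trivially a valid decomposition of width 5. On the other hand G contains the 6-clique {a, b, c, d, e, f}. A clique must lie in a single bag of any decomposition, so no decomposition can have width below 5. Therefore the treewidth is 5.

5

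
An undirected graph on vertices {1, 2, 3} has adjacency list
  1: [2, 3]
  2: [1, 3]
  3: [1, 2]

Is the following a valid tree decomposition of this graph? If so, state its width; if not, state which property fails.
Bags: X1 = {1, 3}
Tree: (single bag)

A tree decomposition must satisfy three properties: every vertex lies in some bag; for every edge, both endpoints lie together in some bag; and for every vertex, the bags containing it form a connected subtree. Here vertex 2 appears in no bag, so the decomposition is invalid.

No — vertex 2 appears in no bag.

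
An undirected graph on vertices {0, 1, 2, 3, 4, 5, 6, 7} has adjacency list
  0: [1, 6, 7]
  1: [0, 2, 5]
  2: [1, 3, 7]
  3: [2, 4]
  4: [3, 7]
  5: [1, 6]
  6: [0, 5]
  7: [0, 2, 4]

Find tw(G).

2

A width-2 tree decomposition is:
Bags: B1 = {1, 5, 6}  B2 = {0, 1, 6}  B3 = {0, 1, 2}  B4 = {0, 2, 7}  B5 = {2, 3, 7}  B6 = {3, 4, 7}
Tree: B1–B2, B2–B3, B3–B4, B4–B5, B5–B6
Every bag has size at most 3, so the width is 3 − 1 = 2 and tw(G) ≤ 2. Since 5–6–0–1–5 is a cycle in G, G is not acyclic. Forests are exactly the graphs of treewidth ≤ 1, so tw(G) ≥ 2. The upper and lower bounds meet at 2, so that is the treewidth.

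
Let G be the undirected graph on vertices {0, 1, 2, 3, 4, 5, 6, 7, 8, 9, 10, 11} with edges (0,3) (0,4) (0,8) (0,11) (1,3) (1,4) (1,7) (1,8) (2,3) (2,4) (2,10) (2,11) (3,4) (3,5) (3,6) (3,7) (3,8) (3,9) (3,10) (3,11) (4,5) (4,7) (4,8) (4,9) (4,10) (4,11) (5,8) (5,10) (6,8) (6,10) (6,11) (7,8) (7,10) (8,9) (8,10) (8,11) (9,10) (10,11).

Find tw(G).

A width-4 tree decomposition is:
Bags: B1 = {3, 4, 8, 10, 11}  B2 = {3, 6, 8, 10, 11}  B3 = {2, 3, 4, 10, 11}  B4 = {3, 4, 7, 8, 10}  B5 = {3, 4, 5, 8, 10}  B6 = {3, 4, 8, 9, 10}  B7 = {1, 3, 4, 7, 8}  B8 = {0, 3, 4, 8, 11}
Tree: B1–B2, B1–B3, B1–B4, B1–B5, B4–B6, B4–B7, B1–B8
Every bag has size at most 5, so the width is 5 − 1 = 4 and tw(G) ≤ 4. On the other hand G contains the 5-clique {0, 3, 4, 8, 11}. A clique must lie in a single bag of any decomposition, so no decomposition can have width below 4. Hence tw(G) = 4 exactly.

4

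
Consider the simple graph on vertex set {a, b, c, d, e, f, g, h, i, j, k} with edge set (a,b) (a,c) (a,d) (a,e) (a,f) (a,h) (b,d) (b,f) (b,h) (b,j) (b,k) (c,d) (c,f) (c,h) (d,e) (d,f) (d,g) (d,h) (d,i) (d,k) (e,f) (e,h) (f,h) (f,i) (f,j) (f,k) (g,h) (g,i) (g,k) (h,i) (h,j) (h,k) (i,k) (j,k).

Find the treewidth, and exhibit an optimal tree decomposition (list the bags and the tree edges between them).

Each bag holds 5 vertices, so the decomposition has width 4, which upper-bounds the treewidth. Conversely, {d, g, h, i, k} is a clique of size 5, and the vertices of any clique must share a bag in every tree decomposition; so some bag has ≥ 5 vertices and tw(G) ≥ 4. Hence tw(G) = 4 exactly.

Treewidth 4.
Bags: B1 = {a, d, e, f, h}  B2 = {a, b, d, f, h}  B3 = {a, c, d, f, h}  B4 = {b, d, f, h, k}  B5 = {d, f, h, i, k}  B6 = {d, g, h, i, k}  B7 = {b, f, h, j, k}
Tree: B1–B2, B2–B3, B2–B4, B4–B5, B5–B6, B4–B7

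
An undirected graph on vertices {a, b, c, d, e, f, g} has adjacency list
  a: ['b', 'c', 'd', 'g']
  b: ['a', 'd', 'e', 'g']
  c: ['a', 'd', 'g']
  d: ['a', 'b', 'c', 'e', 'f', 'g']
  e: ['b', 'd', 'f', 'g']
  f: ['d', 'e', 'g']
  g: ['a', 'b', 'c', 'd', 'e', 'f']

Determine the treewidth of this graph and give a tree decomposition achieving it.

Treewidth 3.
One optimal decomposition is:
Bags: B1 = {a, c, d, g}  B2 = {a, b, d, g}  B3 = {b, d, e, g}  B4 = {d, e, f, g}
Tree: B1–B2, B2–B3, B3–B4

The largest bag has 4 vertices, giving width 3; this decomposition certifies tw(G) ≤ 3. Conversely, {a, c, d, g} is a clique of size 4, and the vertices of any clique must share a bag in every tree decomposition; so some bag has ≥ 4 vertices and tw(G) ≥ 3. The upper and lower bounds meet at 3, so that is the treewidth.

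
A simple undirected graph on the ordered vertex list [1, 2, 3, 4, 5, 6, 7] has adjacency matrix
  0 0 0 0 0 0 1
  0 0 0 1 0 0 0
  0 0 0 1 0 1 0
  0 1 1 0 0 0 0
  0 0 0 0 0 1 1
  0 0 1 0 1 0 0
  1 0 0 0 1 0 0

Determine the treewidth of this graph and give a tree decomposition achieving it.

Every bag has size at most 2, so the width is 2 − 1 = 1 and tw(G) ≤ 1. Since G has at least one edge (e.g. 2–4), it is not an edgeless graph, so tw(G) ≥ 1. The upper and lower bounds meet at 1, so that is the treewidth.

Treewidth 1.
One such decomposition:
Bags: B1 = {2, 4}  B2 = {3, 4}  B3 = {3, 6}  B4 = {5, 6}  B5 = {5, 7}  B6 = {1, 7}
Tree: B1–B2, B2–B3, B3–B4, B4–B5, B5–B6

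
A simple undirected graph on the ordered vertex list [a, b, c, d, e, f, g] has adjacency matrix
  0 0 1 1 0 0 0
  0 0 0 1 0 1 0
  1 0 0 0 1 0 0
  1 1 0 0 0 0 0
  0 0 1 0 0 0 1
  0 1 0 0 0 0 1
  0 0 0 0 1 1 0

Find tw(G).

2

A width-2 tree decomposition is:
Bags: B1 = {a, b, d}  B2 = {a, b, f}  B3 = {a, f, g}  B4 = {a, e, g}  B5 = {a, c, e}
Tree: B1–B2, B2–B3, B3–B4, B4–B5
The largest bag has 3 vertices, giving width 2; this decomposition certifies tw(G) ≤ 2. For the lower bound, G contains the cycle a–d–b–f–g–e–c–a, so G is not a forest; only forests have treewidth ≤ 1, hence tw(G) ≥ 2. Combining the bounds, tw(G) = 2.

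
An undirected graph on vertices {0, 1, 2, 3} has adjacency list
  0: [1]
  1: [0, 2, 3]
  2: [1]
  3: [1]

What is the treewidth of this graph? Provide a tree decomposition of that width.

Treewidth 1.
One optimal decomposition is:
Bags: B1 = {1, 2}  B2 = {1, 3}  B3 = {0, 1}
Tree: B1–B2, B2–B3

Each bag holds 2 vertices, so the decomposition has width 1, which upper-bounds the treewidth. G has an edge, so its treewidth is at least 1. The upper and lower bounds meet at 1, so that is the treewidth.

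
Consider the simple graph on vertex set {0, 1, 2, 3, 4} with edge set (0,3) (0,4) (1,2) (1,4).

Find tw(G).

A width-1 tree decomposition is:
Bags: B1 = {1, 2}  B2 = {1, 4}  B3 = {0, 4}  B4 = {0, 3}
Tree: B1–B2, B2–B3, B3–B4
Each bag holds 2 vertices, so the decomposition has width 1, which upper-bounds the treewidth. Any graph with an edge has treewidth ≥ 1, and G has the edge 2–1. Therefore the treewidth is 1.

1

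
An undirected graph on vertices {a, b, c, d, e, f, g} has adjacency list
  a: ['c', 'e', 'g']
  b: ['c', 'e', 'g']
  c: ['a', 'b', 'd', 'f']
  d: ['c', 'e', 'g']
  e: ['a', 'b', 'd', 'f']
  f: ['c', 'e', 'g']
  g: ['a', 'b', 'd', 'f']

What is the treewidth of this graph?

A width-3 tree decomposition is:
Bags: B1 = {b, c, e, g}  B2 = {c, d, e, g}  B3 = {a, c, e, g}  B4 = {c, e, f, g}
Tree: B1–B2, B2–B3, B3–B4
Every bag has size at most 4, so the width is 4 − 1 = 3 and tw(G) ≤ 3. For the lower bound: the 4 vertex sets {b,g}, {d,e}, {c}, {a} are disjoint, each induces a connected subgraph, and every pair is joined by at least one edge of G. Contracting each set to a single vertex therefore yields K_{4} as a minor, and since treewidth is minor-monotone, tw(G) ≥ tw(K_{4}) = 3. The upper and lower bounds meet at 3, so that is the treewidth.

3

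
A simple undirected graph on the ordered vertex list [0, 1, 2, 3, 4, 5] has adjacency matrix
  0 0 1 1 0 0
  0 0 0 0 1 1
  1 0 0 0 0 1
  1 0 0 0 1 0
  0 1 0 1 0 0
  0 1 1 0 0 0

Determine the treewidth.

2

A width-2 tree decomposition is:
Bags: B1 = {1, 3, 4}  B2 = {1, 3, 5}  B3 = {2, 3, 5}  B4 = {0, 2, 3}
Tree: B1–B2, B2–B3, B3–B4
Each bag holds 3 vertices, so the decomposition has width 2, which upper-bounds the treewidth. The edges 3–4–1–5–2–0–3 form a cycle, so G is not a tree and its treewidth is at least 2. Combining the bounds, tw(G) = 2.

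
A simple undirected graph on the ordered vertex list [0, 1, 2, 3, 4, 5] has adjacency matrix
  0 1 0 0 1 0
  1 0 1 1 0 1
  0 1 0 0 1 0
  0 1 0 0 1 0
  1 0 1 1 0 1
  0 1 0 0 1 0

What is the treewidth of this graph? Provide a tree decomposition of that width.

Each bag holds 3 vertices, so the decomposition has width 2, which upper-bounds the treewidth. For the lower bound, G contains the cycle 3–1–0–4–3, so G is not a forest; only forests have treewidth ≤ 1, hence tw(G) ≥ 2. Hence tw(G) = 2 exactly.

Treewidth 2.
One such decomposition:
Bags: B1 = {1, 3, 4}  B2 = {0, 1, 4}  B3 = {1, 4, 5}  B4 = {1, 2, 4}
Tree: B1–B2, B2–B3, B3–B4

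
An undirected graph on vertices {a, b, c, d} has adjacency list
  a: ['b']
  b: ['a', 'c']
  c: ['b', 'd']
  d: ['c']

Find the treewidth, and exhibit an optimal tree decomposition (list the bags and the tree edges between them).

Each bag holds 2 vertices, so the decomposition has width 1, which upper-bounds the treewidth. Any graph with an edge has treewidth ≥ 1, and G has the edge d–c. Combining the bounds, tw(G) = 1.

Treewidth 1.
Bags: B1 = {c, d}  B2 = {b, c}  B3 = {a, b}
Tree: B1–B2, B2–B3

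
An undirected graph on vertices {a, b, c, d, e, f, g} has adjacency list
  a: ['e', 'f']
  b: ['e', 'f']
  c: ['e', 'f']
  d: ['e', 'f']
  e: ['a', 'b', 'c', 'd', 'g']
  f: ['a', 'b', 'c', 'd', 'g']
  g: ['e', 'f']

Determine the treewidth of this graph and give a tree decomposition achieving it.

Each bag holds 3 vertices, so the decomposition has width 2, which upper-bounds the treewidth. The edges f–d–e–a–f form a cycle, so G is not a tree and its treewidth is at least 2. The upper and lower bounds meet at 2, so that is the treewidth.

Treewidth 2.
One optimal decomposition is:
Bags: B1 = {d, e, f}  B2 = {a, e, f}  B3 = {b, e, f}  B4 = {c, e, f}  B5 = {e, f, g}
Tree: B1–B2, B2–B3, B3–B4, B4–B5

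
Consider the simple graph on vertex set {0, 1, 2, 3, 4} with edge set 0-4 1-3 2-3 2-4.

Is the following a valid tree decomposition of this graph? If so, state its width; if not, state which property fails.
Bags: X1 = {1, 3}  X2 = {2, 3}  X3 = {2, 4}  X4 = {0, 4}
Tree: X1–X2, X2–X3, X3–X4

Yes; width 1.

Vertex coverage: the bags together contain {0, 1, 2, 3, 4}, the full vertex set. Edge coverage: each edge of G has both endpoints in at least one bag. Running intersection: for every vertex, the bags containing it form a connected subtree. All three properties hold, so this is a valid tree decomposition of width max|bag| − 1 = 1, and hence tw(G) ≤ 1.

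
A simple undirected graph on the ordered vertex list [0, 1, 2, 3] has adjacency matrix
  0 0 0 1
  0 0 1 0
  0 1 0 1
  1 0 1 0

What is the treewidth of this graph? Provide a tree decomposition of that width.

Treewidth 1.
Bags: B1 = {0, 3}  B2 = {2, 3}  B3 = {1, 2}
Tree: B1–B2, B2–B3

The largest bag has 2 vertices, giving width 1; this decomposition certifies tw(G) ≤ 1. G has an edge, so its treewidth is at least 1. Combining the bounds, tw(G) = 1.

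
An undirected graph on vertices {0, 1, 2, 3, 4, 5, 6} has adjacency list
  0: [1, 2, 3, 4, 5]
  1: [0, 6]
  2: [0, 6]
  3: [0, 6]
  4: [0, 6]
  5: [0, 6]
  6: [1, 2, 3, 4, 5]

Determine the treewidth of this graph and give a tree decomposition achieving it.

The largest bag has 3 vertices, giving width 2; this decomposition certifies tw(G) ≤ 2. Since 0–5–6–1–0 is a cycle in G, G is not acyclic. Forests are exactly the graphs of treewidth ≤ 1, so tw(G) ≥ 2. Therefore the treewidth is 2.

Treewidth 2.
Bags: B1 = {0, 5, 6}  B2 = {0, 1, 6}  B3 = {0, 3, 6}  B4 = {0, 4, 6}  B5 = {0, 2, 6}
Tree: B1–B2, B2–B3, B3–B4, B4–B5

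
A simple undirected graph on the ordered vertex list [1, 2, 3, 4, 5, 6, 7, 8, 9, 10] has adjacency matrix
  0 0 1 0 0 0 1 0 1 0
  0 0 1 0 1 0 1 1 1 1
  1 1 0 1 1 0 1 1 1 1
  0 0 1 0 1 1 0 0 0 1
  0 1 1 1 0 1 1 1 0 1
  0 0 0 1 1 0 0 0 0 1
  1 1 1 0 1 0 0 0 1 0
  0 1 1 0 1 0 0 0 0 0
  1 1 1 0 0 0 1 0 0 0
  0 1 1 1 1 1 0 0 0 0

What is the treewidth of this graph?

A width-3 tree decomposition is:
Bags: B1 = {2, 3, 5, 7}  B2 = {2, 3, 5, 10}  B3 = {2, 3, 5, 8}  B4 = {3, 4, 5, 10}  B5 = {2, 3, 7, 9}  B6 = {4, 5, 6, 10}  B7 = {1, 3, 7, 9}
Tree: B1–B2, B1–B3, B2–B4, B1–B5, B4–B6, B5–B7
The largest bag has 4 vertices, giving width 3; this decomposition certifies tw(G) ≤ 3. Conversely, {1, 3, 7, 9} is a clique of size 4, and the vertices of any clique must share a bag in every tree decomposition; so some bag has ≥ 4 vertices and tw(G) ≥ 3. Combining the bounds, tw(G) = 3.

3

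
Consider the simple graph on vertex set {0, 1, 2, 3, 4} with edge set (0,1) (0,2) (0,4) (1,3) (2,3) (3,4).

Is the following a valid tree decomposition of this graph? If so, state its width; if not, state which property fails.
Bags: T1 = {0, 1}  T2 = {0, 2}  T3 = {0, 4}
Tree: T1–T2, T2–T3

No — vertex 3 appears in no bag.

A tree decomposition must satisfy three properties: every vertex lies in some bag; for every edge, both endpoints lie together in some bag; and for every vertex, the bags containing it form a connected subtree. Here vertex 3 appears in no bag, so the decomposition is invalid.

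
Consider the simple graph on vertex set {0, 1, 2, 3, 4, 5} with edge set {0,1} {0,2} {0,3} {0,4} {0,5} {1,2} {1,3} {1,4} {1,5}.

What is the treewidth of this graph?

A width-2 tree decomposition is:
Bags: B1 = {0, 1, 2}  B2 = {0, 1, 5}  B3 = {0, 1, 3}  B4 = {0, 1, 4}
Tree: B1–B2, B2–B3, B1–B4
Each bag holds 3 vertices, so the decomposition has width 2, which upper-bounds the treewidth. Conversely, {0, 1, 2} is a clique of size 3, and the vertices of any clique must share a bag in every tree decomposition; so some bag has ≥ 3 vertices and tw(G) ≥ 2. Combining the bounds, tw(G) = 2.

2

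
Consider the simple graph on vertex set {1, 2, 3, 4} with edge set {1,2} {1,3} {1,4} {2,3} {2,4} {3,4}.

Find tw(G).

A width-3 tree decomposition is:
Bags: B1 = {1, 2, 3, 4}
Tree: (single bag)
A single bag containing all 4 vertices is trivially a valid decomposition of width 3. Conversely, {1, 2, 3, 4} is a clique of size 4, and the vertices of any clique must share a bag in every tree decomposition; so some bag has ≥ 4 vertices and tw(G) ≥ 3. The upper and lower bounds meet at 3, so that is the treewidth.

3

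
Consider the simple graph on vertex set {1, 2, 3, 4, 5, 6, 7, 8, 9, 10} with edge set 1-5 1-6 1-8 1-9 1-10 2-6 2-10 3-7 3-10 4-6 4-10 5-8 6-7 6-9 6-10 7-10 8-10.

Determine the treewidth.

A width-2 tree decomposition is:
Bags: B1 = {1, 6, 10}  B2 = {2, 6, 10}  B3 = {4, 6, 10}  B4 = {1, 8, 10}  B5 = {6, 7, 10}  B6 = {3, 7, 10}  B7 = {1, 5, 8}  B8 = {1, 6, 9}
Tree: B1–B2, B2–B3, B1–B4, B1–B5, B5–B6, B4–B7, B1–B8
Each bag holds 3 vertices, so the decomposition has width 2, which upper-bounds the treewidth. On the other hand G contains the 3-clique {1, 6, 9}. A clique must lie in a single bag of any decomposition, so no decomposition can have width below 2. The upper and lower bounds meet at 2, so that is the treewidth.

2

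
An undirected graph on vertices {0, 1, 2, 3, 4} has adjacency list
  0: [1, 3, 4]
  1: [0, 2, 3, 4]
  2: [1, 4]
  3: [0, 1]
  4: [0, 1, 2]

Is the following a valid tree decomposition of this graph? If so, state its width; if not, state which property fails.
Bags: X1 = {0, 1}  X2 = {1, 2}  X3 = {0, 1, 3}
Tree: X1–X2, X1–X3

No — vertex 4 appears in no bag.

A tree decomposition must satisfy three properties: every vertex lies in some bag; for every edge, both endpoints lie together in some bag; and for every vertex, the bags containing it form a connected subtree. Here vertex 4 appears in no bag, so the decomposition is invalid.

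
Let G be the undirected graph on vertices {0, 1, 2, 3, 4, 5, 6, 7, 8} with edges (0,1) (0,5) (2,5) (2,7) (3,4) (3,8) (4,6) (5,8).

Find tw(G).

1

A width-1 tree decomposition is:
Bags: B1 = {2, 5}  B2 = {0, 5}  B3 = {2, 7}  B4 = {5, 8}  B5 = {0, 1}  B6 = {3, 8}  B7 = {3, 4}  B8 = {4, 6}
Tree: B1–B2, B1–B3, B2–B4, B2–B5, B4–B6, B6–B7, B7–B8
Every bag has size at most 2, so the width is 2 − 1 = 1 and tw(G) ≤ 1. Since G has at least one edge (e.g. 5–2), it is not an edgeless graph, so tw(G) ≥ 1. The upper and lower bounds meet at 1, so that is the treewidth.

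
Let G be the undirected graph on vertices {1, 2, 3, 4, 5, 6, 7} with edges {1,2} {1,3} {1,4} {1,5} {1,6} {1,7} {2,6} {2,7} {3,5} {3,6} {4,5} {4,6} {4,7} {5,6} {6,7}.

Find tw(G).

A width-3 tree decomposition is:
Bags: B1 = {1, 4, 5, 6}  B2 = {1, 3, 5, 6}  B3 = {1, 4, 6, 7}  B4 = {1, 2, 6, 7}
Tree: B1–B2, B1–B3, B3–B4
Every bag has size at most 4, so the width is 4 − 1 = 3 and tw(G) ≤ 3. Conversely, {1, 2, 6, 7} is a clique of size 4, and the vertices of any clique must share a bag in every tree decomposition; so some bag has ≥ 4 vertices and tw(G) ≥ 3. The upper and lower bounds meet at 3, so that is the treewidth.

3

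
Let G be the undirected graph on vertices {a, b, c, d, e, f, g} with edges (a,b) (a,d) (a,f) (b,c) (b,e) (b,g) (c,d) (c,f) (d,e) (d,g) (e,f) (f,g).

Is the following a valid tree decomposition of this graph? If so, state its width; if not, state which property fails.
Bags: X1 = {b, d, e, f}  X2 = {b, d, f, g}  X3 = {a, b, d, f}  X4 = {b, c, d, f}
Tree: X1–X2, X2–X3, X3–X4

Yes; width 3.

Vertex coverage: the bags together contain {a, b, c, d, e, f, g}, the full vertex set. Edge coverage: each edge of G has both endpoints in at least one bag. Running intersection: for every vertex, the bags containing it form a connected subtree. All three properties hold, so this is a valid tree decomposition of width max|bag| − 1 = 3, and hence tw(G) ≤ 3.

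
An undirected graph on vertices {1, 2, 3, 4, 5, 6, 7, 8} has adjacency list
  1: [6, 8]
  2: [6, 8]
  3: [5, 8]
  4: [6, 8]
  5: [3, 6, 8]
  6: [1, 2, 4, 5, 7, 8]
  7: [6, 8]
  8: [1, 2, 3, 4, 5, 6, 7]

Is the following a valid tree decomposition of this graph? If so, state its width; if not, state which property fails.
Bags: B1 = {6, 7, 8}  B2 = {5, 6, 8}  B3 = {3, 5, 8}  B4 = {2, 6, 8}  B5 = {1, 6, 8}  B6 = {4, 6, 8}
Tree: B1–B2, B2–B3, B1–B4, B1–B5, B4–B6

Checking the three conditions: (i) the bags cover all of {1, 2, 3, 4, 5, 6, 7, 8}; (ii) for each edge, some bag contains both endpoints; (iii) the bags containing any fixed vertex form a subtree. All hold, so the decomposition is valid with width 3 − 1 = 2.

Yes; width 2.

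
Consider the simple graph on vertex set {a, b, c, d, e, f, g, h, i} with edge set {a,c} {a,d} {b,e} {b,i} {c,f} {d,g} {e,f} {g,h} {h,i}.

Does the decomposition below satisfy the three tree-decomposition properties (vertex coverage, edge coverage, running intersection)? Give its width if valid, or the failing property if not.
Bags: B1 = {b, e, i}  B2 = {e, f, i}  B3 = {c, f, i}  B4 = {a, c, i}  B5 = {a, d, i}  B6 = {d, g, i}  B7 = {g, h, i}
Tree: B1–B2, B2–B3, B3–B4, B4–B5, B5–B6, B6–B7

Yes; width 2.

Checking the three conditions: (i) the bags cover all of {a, b, c, d, e, f, g, h, i}; (ii) for each edge, some bag contains both endpoints; (iii) the bags containing any fixed vertex form a subtree. All hold, so the decomposition is valid with width 3 − 1 = 2.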